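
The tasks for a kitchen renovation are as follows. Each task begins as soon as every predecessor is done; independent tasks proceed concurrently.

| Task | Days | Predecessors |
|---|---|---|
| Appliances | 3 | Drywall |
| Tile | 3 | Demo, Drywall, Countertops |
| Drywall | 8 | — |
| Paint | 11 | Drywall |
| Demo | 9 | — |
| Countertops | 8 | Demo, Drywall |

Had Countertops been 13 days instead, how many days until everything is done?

Baseline: Demo→Countertops→Tile = 9+8+3 = 20 → 20 days.
Countertops is on the critical path; changing it to 13 makes that path 25 days.
That remains the longest chain; total 25 days.

25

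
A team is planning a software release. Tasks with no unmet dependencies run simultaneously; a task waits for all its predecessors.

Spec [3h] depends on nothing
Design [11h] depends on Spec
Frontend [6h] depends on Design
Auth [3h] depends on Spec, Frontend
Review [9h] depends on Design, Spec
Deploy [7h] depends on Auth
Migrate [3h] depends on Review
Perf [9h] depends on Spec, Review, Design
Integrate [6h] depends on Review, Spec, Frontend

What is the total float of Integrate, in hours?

Spec→Design→Review→Perf = 3+11+9+9 = 32 sets the makespan at 32 hours.
Integrate finishes as early as 29 and must finish by 32.
Float = 32 − 29 = 3.

3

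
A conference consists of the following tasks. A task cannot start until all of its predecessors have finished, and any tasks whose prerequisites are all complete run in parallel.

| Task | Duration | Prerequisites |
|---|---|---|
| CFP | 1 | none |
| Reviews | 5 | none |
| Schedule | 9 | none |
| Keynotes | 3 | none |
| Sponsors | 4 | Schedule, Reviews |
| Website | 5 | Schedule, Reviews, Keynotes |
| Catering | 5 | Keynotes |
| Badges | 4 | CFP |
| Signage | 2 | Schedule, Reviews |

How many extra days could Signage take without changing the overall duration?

3

Schedule→Website = 9+5 = 14 sets the makespan at 14 days.
Signage finishes as early as 11 and must finish by 14.
Slack of Signage = 12 − 9 = 3 days.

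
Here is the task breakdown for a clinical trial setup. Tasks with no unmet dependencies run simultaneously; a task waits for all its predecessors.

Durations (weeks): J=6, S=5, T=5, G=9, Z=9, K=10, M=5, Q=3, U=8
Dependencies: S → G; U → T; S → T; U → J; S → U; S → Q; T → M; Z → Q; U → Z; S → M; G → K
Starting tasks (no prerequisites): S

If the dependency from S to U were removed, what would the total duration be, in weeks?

Original critical path: S→U→Z→Q = 5+8+9+3 = 25 ⇒ 25 weeks.
Without S→U, U's earliest start moves from 5 to 0.
After: S→G→K = 5+9+10 = 24 → 24 weeks.

24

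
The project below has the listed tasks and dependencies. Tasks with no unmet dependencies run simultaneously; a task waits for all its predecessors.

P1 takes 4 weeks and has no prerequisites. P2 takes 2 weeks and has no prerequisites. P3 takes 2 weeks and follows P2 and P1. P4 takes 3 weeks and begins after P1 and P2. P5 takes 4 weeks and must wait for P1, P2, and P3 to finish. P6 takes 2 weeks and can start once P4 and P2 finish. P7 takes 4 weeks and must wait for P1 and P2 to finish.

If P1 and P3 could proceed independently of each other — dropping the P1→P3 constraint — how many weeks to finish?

Before: longest chain P1→P3→P5 = 4+2+4 = 10, finish 10.
Without P1→P3, P3's earliest start moves from 4 to 2.
After: P1→P4→P6 = 4+3+2 = 9 → 9 weeks.

9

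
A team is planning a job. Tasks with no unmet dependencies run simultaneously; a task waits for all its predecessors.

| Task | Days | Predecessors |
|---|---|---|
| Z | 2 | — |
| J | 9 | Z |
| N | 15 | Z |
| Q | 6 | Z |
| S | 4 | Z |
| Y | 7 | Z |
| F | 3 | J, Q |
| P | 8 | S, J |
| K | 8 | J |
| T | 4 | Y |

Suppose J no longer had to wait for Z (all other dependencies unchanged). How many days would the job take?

17

Before: longest chain Z→J→P = 2+9+8 = 19, finish 19.
Without Z→J, J's earliest start moves from 2 to 0.
New critical path: Z→N = 2+15 = 17 ⇒ 17 days.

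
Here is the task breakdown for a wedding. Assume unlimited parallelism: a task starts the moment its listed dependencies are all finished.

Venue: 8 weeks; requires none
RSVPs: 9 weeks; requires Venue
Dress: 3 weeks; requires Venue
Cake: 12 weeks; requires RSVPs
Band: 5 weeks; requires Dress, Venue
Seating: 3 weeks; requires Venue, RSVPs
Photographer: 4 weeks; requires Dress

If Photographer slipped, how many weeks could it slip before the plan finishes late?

14

Critical path: Venue→RSVPs→Cake = 8+9+12 = 29, so the finish is 29 weeks.
Longest path through Photographer: 15 weeks (earliest finish 15, latest finish 29).
Float = 29 − 15 = 14.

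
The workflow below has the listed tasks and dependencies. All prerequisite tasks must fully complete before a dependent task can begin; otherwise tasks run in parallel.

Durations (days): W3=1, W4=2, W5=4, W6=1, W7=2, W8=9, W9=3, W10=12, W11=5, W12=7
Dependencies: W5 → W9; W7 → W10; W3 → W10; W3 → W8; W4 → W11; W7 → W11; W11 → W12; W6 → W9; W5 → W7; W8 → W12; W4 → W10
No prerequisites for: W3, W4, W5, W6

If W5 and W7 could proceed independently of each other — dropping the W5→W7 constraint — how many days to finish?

With the dependency in place, W5→W7→W10 = 4+2+12 = 18 sets the finish at 18 days.
Without W5→W7, W7's earliest start moves from 4 to 0.
The longest chain is now W3→W8→W12 = 1+9+7 = 17, so the plan takes 17 days.

17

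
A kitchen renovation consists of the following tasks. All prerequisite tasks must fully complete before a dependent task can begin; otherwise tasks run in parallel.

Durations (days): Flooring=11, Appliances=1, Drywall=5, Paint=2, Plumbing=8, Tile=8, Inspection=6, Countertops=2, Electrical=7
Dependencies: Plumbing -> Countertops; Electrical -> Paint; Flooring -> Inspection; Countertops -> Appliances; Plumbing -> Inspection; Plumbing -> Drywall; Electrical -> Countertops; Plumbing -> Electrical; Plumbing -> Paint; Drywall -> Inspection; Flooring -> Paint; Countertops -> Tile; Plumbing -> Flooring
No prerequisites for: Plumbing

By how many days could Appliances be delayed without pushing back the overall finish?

The longest chain is Plumbing→Electrical→Countertops→Tile = 8+7+2+8 = 25; overall finish 25 days.
The longest chain containing Appliances totals 18 days.
So Appliances can slip 25 − 18 = 7 days.

7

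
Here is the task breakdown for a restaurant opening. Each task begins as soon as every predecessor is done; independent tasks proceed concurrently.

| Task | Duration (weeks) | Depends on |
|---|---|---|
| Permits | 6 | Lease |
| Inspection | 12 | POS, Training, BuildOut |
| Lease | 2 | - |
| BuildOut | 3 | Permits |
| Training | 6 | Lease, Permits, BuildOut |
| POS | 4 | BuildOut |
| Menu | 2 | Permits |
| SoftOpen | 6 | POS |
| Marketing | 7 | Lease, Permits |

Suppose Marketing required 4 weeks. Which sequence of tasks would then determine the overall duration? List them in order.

Lease, Permits, BuildOut, Training, Inspection

Baseline: Lease→Permits→BuildOut→Training→Inspection = 2+6+3+6+12 = 29 → 29 weeks.
The longest path through Marketing is only 15 weeks, so Marketing has float 14.
The critical path is still Lease→Permits→BuildOut→Training→Inspection; finish is now 29 weeks.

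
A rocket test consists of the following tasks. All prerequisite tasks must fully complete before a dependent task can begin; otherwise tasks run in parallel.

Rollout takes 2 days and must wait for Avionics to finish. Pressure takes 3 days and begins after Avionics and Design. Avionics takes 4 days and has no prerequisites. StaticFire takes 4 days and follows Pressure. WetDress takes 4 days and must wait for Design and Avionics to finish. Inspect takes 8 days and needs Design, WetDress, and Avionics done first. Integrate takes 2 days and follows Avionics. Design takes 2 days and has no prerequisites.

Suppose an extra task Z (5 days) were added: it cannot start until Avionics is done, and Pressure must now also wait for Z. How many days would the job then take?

16

Originally the job takes 16 days.
With Z inserted, Pressure now waits for max(Avionics, Design, Z).
New critical path: Avionics→Z→Pressure→StaticFire = 4+5+3+4 = 16 ⇒ 16 days.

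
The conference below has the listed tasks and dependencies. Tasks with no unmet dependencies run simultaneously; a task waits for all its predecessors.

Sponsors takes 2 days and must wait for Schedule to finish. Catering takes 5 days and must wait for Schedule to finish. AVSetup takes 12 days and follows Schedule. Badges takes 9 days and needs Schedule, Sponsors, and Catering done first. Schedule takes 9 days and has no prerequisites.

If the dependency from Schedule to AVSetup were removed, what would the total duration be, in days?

23

With the dependency in place, Schedule→Catering→Badges = 9+5+9 = 23 sets the finish at 23 days.
Without Schedule→AVSetup, AVSetup's earliest start moves from 9 to 0.
The longest chain is now Schedule→Catering→Badges = 9+5+9 = 23, so the job takes 23 days.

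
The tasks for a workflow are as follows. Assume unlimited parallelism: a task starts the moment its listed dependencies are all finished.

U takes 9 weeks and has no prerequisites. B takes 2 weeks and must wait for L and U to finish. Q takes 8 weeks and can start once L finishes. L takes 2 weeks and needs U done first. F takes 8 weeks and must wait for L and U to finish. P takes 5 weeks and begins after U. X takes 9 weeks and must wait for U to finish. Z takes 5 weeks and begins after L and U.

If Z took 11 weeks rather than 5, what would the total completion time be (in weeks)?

22

The binding path is U→L→Q = 9+2+8 = 19; finish at 19 weeks.
Z is off the critical path — its longest chain is 16 weeks, giving 3 of slack.
New critical path: U→L→Z = 9+2+11 = 22 ⇒ 22 weeks.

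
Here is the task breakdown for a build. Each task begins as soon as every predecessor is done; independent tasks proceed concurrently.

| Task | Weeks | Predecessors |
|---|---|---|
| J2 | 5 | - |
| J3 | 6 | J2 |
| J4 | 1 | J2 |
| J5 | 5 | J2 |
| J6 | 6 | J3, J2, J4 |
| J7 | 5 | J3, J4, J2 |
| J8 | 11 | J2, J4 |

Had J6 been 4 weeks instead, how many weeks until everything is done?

17

As given, the longest chain is J2→J3→J6 = 5+6+6 = 17, so the finish is 17 weeks.
Since J6 is critical, the -2 change carries straight to that chain (now 15 weeks).
Now J2→J4→J8 = 5+1+11 = 17 is longest, so the finish becomes 17 weeks.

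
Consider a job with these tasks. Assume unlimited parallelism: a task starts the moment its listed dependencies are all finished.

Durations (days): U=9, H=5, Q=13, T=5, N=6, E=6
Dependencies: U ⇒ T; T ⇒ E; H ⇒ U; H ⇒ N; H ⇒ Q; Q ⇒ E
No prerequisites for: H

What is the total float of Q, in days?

H→U→T→E = 5+9+5+6 = 25 sets the makespan at 25 days.
The longest chain containing Q totals 24 days.
So Q can slip 19 − 18 = 1 day.

1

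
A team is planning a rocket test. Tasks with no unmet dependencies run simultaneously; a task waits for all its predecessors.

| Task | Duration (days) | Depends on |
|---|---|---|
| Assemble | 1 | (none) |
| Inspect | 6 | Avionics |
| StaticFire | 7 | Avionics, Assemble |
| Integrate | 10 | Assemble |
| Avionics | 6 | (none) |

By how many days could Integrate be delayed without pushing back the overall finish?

2

Critical path: Avionics→StaticFire = 6+7 = 13, so the finish is 13 days.
The longest chain containing Integrate totals 11 days.
So Integrate can slip 13 − 11 = 2 days.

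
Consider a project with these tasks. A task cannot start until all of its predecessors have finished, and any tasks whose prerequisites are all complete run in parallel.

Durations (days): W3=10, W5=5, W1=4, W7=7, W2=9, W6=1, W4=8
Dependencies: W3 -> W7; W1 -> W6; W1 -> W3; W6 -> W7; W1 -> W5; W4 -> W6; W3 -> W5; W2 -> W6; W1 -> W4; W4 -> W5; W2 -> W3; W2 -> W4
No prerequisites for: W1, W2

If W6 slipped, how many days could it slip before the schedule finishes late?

1

Critical path: W2→W3→W7 = 9+10+7 = 26, so the finish is 26 days.
The longest chain containing W6 totals 25 days.
Float = 26 − 25 = 1.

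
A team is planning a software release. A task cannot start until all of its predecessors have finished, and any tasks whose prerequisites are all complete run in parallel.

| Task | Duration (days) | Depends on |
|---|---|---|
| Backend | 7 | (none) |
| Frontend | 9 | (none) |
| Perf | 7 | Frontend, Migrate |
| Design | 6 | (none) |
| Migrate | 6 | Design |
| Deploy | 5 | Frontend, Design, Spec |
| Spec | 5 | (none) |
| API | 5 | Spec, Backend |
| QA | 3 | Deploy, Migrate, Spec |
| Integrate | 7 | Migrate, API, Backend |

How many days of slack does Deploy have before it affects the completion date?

The longest chain is Design→Migrate→Perf = 6+6+7 = 19; overall finish 19 days.
The longest chain containing Deploy totals 17 days.
Float = 19 − 17 = 2.

2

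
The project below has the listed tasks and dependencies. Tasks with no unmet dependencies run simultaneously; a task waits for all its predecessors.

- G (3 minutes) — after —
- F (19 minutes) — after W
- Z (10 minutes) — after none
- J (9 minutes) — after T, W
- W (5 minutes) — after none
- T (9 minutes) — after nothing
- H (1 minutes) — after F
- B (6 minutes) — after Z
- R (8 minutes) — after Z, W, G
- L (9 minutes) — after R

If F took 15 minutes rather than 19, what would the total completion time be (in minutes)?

27

Critical path before the change: Z→R→L = 10+8+9 = 27 giving 27 minutes.
F has 2 minutes of float (longest path through it is 25).
The critical path is still Z→R→L; finish is now 27 minutes.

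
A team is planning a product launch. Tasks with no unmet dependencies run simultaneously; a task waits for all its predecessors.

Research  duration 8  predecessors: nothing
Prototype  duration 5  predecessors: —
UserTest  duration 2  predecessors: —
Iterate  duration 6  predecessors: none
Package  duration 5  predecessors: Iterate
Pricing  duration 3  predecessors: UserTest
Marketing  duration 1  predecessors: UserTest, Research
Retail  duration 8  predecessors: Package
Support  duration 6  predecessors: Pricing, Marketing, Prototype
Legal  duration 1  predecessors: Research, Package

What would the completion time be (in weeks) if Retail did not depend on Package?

With the dependency in place, Iterate→Package→Retail = 6+5+8 = 19 sets the finish at 19 weeks.
Without Package→Retail, Retail's earliest start moves from 11 to 0.
After: Research→Marketing→Support = 8+1+6 = 15 → 15 weeks.

15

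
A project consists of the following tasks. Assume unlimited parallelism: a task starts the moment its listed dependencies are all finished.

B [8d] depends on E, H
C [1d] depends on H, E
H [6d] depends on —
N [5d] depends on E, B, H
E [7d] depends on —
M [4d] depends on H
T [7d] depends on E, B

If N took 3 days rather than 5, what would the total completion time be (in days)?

22

Baseline: E→B→T = 7+8+7 = 22 → 22 days.
N is off the critical path — its longest chain is 20 days, giving 2 of slack.
That remains the longest chain; total 22 days.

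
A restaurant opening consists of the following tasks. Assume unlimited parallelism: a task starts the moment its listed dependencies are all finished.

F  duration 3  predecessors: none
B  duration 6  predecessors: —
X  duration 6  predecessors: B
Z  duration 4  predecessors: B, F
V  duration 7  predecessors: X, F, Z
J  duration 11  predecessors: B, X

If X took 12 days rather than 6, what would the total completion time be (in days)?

The binding path is B→X→J = 6+6+11 = 23; finish at 23 days.
X is on the critical path; changing it to 12 makes that path 29 days.
The critical path is still B→X→J; finish is now 29 days.

29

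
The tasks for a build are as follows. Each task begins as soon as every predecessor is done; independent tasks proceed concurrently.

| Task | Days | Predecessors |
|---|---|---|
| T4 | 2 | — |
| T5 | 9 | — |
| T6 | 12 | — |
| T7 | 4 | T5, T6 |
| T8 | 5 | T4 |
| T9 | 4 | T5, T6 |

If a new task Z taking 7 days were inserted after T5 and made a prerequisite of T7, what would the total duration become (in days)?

Originally the plan takes 16 days.
With Z inserted, T7 now waits for max(T5, T6, Z).
New critical path: T5→Z→T7 = 9+7+4 = 20 ⇒ 20 days.

20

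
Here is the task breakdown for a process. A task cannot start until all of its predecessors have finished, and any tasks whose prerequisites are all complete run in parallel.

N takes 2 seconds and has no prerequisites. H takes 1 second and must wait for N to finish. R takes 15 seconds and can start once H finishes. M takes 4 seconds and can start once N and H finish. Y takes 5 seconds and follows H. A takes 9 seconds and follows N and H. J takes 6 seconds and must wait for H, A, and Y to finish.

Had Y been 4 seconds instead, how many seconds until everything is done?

18

Critical path before the change: N→H→R = 2+1+15 = 18 giving 18 seconds.
Y has 4 seconds of float (longest path through it is 14).
No other chain overtakes it, so the finish is 18 seconds.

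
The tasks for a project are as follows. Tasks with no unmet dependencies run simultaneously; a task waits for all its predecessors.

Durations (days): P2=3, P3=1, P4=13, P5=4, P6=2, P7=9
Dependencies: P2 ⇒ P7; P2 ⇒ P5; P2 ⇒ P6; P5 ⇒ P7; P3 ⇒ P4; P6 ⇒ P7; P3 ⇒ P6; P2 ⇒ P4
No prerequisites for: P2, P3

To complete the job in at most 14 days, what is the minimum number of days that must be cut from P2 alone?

Current finish: 16 days; target: 14.
P2 is on every critical path, so each day cut from P2 cuts the finish by one (this holds down to a finish of 14).
Need 16 − 14 = 2 days off P2 → P2 becomes 1 day, finish becomes 14.

2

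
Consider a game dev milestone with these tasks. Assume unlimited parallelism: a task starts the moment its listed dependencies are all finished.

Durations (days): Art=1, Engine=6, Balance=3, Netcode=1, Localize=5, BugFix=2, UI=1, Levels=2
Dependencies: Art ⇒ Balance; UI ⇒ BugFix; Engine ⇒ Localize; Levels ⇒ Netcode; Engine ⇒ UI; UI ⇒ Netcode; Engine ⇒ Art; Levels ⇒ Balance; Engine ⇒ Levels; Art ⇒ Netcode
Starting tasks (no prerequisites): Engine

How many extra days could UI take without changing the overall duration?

2

The longest chain is Engine→Levels→Balance = 6+2+3 = 11; overall finish 11 days.
The longest chain containing UI totals 9 days.
Float = 11 − 9 = 2.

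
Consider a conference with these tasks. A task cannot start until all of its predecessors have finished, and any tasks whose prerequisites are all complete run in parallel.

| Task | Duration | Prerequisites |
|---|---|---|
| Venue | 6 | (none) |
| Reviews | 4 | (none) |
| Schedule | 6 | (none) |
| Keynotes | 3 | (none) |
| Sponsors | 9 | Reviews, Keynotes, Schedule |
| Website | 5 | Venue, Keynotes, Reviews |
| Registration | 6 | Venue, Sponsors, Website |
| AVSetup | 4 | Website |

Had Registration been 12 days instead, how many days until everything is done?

Baseline: Schedule→Sponsors→Registration = 6+9+6 = 21 → 21 days.
Registration lies on that path, so at 12 days the path becomes 27 days.
That remains the longest chain; total 27 days.

27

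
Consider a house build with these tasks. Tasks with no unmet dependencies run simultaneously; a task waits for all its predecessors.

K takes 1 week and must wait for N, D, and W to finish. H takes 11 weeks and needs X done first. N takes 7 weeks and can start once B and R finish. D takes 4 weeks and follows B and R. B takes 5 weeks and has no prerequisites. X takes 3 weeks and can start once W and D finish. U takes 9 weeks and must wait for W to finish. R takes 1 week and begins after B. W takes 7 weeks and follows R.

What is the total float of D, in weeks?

3

Critical path: B→R→W→X→H = 5+1+7+3+11 = 27, so the finish is 27 weeks.
Longest path through D: 24 weeks (earliest finish 10, latest finish 13).
Float = 27 − 24 = 3.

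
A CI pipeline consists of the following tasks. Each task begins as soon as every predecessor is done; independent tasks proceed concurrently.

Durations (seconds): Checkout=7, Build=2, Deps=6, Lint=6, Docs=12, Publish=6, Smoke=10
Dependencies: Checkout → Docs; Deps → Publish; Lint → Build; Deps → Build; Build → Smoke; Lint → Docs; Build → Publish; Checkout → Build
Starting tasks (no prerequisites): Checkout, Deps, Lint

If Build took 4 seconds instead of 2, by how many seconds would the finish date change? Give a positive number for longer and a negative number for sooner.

2

Actual critical path: Checkout→Build→Smoke = 7+2+10 = 19 ⇒ 19 seconds.
Build lies on that path, so at 4 seconds the path becomes 21 seconds.
The critical path is still Checkout→Build→Smoke; finish is now 21 seconds.
Change in finish: 21 − 19 = +2 seconds.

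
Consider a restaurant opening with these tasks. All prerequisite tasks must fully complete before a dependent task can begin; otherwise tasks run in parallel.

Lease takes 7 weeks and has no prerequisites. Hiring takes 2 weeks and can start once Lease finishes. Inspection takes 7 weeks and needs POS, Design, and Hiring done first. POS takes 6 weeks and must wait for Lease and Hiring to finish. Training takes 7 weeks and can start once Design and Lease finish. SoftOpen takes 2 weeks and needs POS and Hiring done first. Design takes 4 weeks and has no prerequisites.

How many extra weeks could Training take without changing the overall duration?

8

Lease→Hiring→POS→Inspection = 7+2+6+7 = 22 sets the makespan at 22 weeks.
Longest path through Training: 14 weeks (earliest finish 14, latest finish 22).
Slack of Training = 15 − 7 = 8 weeks.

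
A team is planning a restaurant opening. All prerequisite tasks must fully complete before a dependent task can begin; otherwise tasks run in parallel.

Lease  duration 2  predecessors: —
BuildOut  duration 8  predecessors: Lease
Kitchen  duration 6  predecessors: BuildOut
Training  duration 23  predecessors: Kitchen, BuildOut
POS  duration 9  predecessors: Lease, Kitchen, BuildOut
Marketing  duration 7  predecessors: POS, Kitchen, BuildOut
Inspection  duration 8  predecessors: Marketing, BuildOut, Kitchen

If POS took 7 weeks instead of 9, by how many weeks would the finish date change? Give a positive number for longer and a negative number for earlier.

As given, the longest chain is Lease→BuildOut→Kitchen→POS→Marketing→Inspection = 2+8+6+9+7+8 = 40, so the finish is 40 weeks.
POS lies on that path, so at 7 weeks the path becomes 38 weeks.
The binding chain switches to Lease→BuildOut→Kitchen→Training = 2+8+6+23 = 39; finish 39 weeks.
Change in finish: 39 − 40 = -1 weeks.

-1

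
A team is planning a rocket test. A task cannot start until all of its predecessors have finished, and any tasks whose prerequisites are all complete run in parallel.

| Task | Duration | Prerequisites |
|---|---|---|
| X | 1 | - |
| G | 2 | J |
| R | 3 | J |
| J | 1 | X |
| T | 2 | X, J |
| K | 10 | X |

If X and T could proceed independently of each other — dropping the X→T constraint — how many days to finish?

11

With the dependency in place, X→K = 1+10 = 11 sets the finish at 11 days.
Dropping X→T doesn't change T's earliest start (2); another predecessor still binds.
New critical path: X→K = 1+10 = 11 ⇒ 11 days.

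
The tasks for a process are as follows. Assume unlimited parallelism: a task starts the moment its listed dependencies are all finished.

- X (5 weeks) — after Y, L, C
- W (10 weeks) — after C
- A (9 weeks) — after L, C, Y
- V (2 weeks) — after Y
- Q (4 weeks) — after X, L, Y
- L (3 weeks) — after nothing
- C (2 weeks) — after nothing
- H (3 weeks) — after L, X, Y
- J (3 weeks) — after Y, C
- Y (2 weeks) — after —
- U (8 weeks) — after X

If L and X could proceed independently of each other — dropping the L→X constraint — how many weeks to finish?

With the dependency in place, L→X→U = 3+5+8 = 16 sets the finish at 16 weeks.
Without L→X, X's earliest start moves from 3 to 2.
After: Y→X→U = 2+5+8 = 15 → 15 weeks.

15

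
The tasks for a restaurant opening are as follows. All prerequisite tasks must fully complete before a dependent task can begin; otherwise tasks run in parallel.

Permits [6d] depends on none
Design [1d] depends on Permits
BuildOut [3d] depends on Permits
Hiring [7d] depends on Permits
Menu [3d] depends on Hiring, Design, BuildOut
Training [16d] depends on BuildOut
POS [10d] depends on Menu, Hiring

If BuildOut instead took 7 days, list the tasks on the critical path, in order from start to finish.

Permits, BuildOut, Training

Baseline: Permits→Hiring→Menu→POS = 6+7+3+10 = 26 → 26 days.
BuildOut is off the critical path — its longest chain is 25 days, giving 1 of slack.
The binding chain switches to Permits→BuildOut→Training = 6+7+16 = 29; finish 29 days.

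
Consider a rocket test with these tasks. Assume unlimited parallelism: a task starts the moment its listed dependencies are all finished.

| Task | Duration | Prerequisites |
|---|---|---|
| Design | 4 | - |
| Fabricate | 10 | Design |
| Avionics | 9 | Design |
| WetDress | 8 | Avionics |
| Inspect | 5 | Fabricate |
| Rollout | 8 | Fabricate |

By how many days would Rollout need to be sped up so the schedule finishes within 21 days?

1

Current finish: 22 days; target: 21.
Rollout is on every critical path, so each day cut from Rollout cuts the finish by one (this holds down to a finish of 21).
Need 22 − 21 = 1 day off Rollout → Rollout becomes 7 days, finish becomes 21.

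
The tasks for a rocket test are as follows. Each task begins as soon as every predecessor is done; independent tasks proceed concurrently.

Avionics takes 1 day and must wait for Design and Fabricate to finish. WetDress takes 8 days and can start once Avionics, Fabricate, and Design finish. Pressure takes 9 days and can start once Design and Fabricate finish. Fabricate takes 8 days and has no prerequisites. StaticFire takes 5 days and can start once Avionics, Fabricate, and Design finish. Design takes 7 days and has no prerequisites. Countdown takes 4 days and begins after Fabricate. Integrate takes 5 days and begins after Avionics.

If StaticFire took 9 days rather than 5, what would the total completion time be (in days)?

18

Critical path before the change: Fabricate→Avionics→WetDress = 8+1+8 = 17 giving 17 days.
StaticFire has 3 days of float (longest path through it is 14).
New critical path: Fabricate→Avionics→StaticFire = 8+1+9 = 18 ⇒ 18 days.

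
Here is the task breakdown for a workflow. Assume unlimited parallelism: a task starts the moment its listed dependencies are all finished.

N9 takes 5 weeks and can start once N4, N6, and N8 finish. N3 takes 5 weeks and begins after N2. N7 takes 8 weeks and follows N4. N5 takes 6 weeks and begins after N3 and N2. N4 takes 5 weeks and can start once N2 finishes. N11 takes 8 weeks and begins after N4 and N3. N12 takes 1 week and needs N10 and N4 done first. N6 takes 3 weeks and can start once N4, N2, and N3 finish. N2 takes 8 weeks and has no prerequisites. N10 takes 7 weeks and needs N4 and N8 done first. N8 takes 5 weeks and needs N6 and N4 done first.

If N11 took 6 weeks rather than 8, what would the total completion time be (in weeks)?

The binding path is N2→N3→N6→N8→N10→N12 = 8+5+3+5+7+1 = 29; finish at 29 weeks.
N11 is off the critical path — its longest chain is 21 weeks, giving 8 of slack.
No other chain overtakes it, so the finish is 29 weeks.

29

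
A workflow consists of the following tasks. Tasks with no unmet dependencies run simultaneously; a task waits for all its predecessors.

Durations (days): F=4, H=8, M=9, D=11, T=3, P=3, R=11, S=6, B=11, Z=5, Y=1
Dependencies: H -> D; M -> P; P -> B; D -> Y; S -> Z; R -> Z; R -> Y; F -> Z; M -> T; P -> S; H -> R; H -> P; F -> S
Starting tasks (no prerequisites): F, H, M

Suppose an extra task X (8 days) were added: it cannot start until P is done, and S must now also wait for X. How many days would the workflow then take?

31

Originally the workflow takes 24 days.
With X inserted, S now waits for max(P, F, X).
New critical path: M→P→X→S→Z = 9+3+8+6+5 = 31 ⇒ 31 days.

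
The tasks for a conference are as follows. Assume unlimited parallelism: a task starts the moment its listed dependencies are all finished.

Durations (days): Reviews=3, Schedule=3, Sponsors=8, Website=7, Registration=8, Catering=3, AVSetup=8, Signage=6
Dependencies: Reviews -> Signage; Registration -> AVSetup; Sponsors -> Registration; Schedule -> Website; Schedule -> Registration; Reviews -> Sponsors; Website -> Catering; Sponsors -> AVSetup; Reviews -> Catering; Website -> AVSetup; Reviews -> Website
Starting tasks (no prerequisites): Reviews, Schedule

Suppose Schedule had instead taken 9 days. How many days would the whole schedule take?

27

The binding path is Reviews→Sponsors→Registration→AVSetup = 3+8+8+8 = 27; finish at 27 days.
The longest path through Schedule is only 19 days, so Schedule has float 8.
That remains the longest chain; total 27 days.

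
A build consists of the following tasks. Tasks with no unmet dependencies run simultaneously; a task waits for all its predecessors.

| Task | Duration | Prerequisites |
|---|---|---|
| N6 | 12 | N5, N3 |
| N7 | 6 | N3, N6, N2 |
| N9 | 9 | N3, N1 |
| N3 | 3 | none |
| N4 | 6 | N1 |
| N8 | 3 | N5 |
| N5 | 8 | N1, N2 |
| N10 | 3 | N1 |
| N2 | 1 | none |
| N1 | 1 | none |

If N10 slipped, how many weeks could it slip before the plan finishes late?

23

Critical path: N1→N5→N6→N7 = 1+8+12+6 = 27, so the finish is 27 weeks.
N10 finishes as early as 4 and must finish by 27.
Float = 27 − 4 = 23.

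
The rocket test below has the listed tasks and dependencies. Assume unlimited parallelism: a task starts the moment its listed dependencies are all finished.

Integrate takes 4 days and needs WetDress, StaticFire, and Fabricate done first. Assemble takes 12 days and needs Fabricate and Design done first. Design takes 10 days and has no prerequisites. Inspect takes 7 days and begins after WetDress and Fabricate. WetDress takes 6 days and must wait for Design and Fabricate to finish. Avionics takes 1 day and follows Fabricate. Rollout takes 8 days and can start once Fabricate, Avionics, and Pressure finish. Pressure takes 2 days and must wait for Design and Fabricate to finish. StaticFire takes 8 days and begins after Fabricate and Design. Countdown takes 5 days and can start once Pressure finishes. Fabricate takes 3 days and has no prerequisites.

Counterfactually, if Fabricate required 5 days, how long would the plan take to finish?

The binding path is Design→WetDress→Inspect = 10+6+7 = 23; finish at 23 days.
Fabricate has 7 days of float (longest path through it is 16).
The critical path is still Design→WetDress→Inspect; finish is now 23 days.

23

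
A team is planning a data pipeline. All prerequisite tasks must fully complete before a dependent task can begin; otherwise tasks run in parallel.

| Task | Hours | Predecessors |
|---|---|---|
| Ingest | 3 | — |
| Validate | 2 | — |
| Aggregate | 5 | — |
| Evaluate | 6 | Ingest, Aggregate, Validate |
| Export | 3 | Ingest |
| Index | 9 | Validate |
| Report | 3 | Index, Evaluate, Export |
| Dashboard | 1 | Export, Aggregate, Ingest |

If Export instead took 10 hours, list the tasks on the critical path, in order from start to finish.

The binding path is Validate→Index→Report = 2+9+3 = 14; finish at 14 hours.
Export has 5 hours of float (longest path through it is 9).
Now Ingest→Export→Report = 3+10+3 = 16 is longest, so the finish becomes 16 hours.

Ingest, Export, Report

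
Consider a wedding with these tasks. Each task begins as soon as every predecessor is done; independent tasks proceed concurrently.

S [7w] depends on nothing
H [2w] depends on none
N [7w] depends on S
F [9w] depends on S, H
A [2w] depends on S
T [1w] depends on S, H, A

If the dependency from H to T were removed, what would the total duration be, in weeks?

16

With the dependency in place, S→F = 7+9 = 16 sets the finish at 16 weeks.
Dropping H→T doesn't change T's earliest start (9); another predecessor still binds.
After: S→F = 7+9 = 16 → 16 weeks.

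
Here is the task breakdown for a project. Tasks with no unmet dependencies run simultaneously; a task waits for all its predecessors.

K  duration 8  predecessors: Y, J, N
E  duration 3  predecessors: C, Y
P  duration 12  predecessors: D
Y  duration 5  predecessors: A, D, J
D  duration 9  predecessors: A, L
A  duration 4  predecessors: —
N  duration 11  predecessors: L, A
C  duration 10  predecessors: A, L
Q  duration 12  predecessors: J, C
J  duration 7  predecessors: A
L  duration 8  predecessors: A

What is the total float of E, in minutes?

5

Critical path: A→L→D→Y→K = 4+8+9+5+8 = 34, so the finish is 34 minutes.
The longest chain containing E totals 29 minutes.
Float = 34 − 29 = 5.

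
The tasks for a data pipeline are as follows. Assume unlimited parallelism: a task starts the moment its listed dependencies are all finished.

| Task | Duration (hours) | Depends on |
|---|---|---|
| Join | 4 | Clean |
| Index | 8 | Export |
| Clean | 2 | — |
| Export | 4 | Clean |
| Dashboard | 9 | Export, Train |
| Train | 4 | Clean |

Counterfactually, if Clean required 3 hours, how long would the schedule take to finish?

16

Baseline: Clean→Train→Dashboard = 2+4+9 = 15 → 15 hours.
Clean lies on that path, so at 3 hours the path becomes 16 hours.
The critical path is still Clean→Train→Dashboard; finish is now 16 hours.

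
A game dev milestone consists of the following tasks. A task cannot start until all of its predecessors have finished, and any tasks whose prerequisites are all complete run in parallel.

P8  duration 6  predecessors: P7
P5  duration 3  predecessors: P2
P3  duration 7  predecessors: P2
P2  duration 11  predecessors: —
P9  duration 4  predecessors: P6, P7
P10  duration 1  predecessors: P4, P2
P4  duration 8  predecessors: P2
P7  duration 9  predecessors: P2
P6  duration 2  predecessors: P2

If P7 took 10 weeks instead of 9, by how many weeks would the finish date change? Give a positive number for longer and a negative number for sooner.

1

Actual critical path: P2→P7→P8 = 11+9+6 = 26 ⇒ 26 weeks.
P7 is on the critical path; changing it to 10 makes that path 27 weeks.
That remains the longest chain; total 27 weeks.
Change in finish: 27 − 26 = +1 weeks.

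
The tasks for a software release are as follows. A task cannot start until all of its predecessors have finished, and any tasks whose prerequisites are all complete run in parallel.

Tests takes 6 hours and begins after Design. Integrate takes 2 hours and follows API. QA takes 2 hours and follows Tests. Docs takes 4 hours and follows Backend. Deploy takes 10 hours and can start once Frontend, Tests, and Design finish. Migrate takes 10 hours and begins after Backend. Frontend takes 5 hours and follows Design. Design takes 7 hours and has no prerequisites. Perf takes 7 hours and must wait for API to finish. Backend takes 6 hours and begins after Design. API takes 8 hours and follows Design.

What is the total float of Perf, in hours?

1

The longest chain is Design→Backend→Migrate = 7+6+10 = 23; overall finish 23 hours.
Perf finishes as early as 22 and must finish by 23.
So Perf can slip 23 − 22 = 1 hour.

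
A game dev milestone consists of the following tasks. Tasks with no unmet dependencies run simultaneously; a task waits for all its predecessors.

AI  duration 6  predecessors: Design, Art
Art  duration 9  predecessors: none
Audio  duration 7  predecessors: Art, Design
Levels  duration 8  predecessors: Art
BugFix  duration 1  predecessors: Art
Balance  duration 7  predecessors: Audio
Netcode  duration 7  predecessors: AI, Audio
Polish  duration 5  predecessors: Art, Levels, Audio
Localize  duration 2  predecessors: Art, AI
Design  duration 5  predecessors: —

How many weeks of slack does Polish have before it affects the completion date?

1

Art→Audio→Netcode = 9+7+7 = 23 sets the makespan at 23 weeks.
Polish finishes as early as 22 and must finish by 23.
So Polish can slip 23 − 22 = 1 week.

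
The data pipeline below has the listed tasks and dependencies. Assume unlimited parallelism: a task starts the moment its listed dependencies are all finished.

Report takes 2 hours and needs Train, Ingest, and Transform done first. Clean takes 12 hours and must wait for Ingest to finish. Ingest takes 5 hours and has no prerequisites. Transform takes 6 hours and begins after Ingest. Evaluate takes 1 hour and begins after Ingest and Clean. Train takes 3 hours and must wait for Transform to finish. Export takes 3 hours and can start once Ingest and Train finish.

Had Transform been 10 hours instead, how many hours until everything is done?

21

Critical path before the change: Ingest→Clean→Evaluate = 5+12+1 = 18 giving 18 hours.
The longest path through Transform is only 17 hours, so Transform has float 1.
Now Ingest→Transform→Train→Export = 5+10+3+3 = 21 is longest, so the finish becomes 21 hours.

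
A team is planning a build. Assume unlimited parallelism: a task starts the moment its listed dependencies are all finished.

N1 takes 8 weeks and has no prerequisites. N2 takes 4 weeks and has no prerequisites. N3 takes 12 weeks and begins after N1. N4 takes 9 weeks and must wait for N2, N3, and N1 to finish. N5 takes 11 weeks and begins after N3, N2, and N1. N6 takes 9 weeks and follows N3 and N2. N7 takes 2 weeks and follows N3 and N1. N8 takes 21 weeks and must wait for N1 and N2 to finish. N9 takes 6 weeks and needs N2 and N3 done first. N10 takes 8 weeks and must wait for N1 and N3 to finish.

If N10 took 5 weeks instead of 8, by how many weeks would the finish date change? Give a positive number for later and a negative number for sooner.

0

Critical path before the change: N1→N3→N5 = 8+12+11 = 31 giving 31 weeks.
N10 has 3 weeks of float (longest path through it is 28).
No other chain overtakes it, so the finish is 31 weeks.
Change in finish: 31 − 31 = +0 weeks.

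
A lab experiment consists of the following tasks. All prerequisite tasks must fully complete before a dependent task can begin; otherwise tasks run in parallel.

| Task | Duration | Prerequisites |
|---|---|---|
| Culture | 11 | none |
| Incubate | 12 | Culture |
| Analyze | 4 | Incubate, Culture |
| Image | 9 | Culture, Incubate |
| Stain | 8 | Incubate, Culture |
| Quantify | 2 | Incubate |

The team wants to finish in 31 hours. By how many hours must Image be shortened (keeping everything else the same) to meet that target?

1

Current finish: 32 hours; target: 31.
Image is on every critical path, so each hour cut from Image cuts the finish by one (this holds down to a finish of 31).
Need 32 − 31 = 1 hour off Image → Image becomes 8 hours, finish becomes 31.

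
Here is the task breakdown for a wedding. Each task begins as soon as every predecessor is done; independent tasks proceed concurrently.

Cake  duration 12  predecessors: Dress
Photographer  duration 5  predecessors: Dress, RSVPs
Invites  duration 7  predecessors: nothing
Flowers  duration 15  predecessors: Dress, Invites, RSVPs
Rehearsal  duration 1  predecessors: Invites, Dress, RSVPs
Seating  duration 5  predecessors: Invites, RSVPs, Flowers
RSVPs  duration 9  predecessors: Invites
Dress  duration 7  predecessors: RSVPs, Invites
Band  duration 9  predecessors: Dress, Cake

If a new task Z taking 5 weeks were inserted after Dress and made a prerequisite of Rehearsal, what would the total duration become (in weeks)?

Originally the project takes 44 weeks.
With Z inserted, Rehearsal now waits for max(Invites, Dress, RSVPs, Z).
New critical path: Invites→RSVPs→Dress→Cake→Band = 7+9+7+12+9 = 44 ⇒ 44 weeks.

44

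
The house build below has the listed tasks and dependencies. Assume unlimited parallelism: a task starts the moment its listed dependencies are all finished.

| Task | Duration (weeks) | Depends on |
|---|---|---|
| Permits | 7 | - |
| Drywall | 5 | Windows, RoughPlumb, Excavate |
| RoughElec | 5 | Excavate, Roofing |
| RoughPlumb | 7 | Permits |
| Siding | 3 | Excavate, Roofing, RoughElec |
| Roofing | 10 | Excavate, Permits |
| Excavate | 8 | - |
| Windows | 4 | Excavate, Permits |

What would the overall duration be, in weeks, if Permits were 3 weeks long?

26

As given, the longest chain is Excavate→Roofing→RoughElec→Siding = 8+10+5+3 = 26, so the finish is 26 weeks.
The longest path through Permits is only 25 weeks, so Permits has float 1.
The critical path is still Excavate→Roofing→RoughElec→Siding; finish is now 26 weeks.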